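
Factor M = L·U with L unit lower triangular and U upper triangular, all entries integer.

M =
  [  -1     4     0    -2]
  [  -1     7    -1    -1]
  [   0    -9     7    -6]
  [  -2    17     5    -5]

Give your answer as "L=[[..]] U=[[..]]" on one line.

L=[[1,0,0,0],[1,1,0,0],[0,-3,1,0],[2,3,2,1]] U=[[-1,4,0,-2],[0,3,-1,1],[0,0,4,-3],[0,0,0,2]]

  R1 -= 1·R0 → [0,3,-1,1]
  R2 -= 0·R0 → [0,-9,7,-6]
  R3 -= 2·R0 → [0,9,5,-1]
  R2 -= -3·R1 → [0,0,4,-3]
  R3 -= 3·R1 → [0,0,8,-4]
  R3 -= 2·R2 → [0,0,0,2]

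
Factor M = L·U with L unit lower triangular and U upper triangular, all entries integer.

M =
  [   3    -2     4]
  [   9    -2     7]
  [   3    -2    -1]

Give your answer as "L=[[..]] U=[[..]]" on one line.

  row1 -= 3·row0 → [0,4,-5]
  row2 -= 1·row0 → [0,0,-5]
  row2 -= 0·row1 → [0,0,-5]

L=[[1,0,0],[3,1,0],[1,0,1]] U=[[3,-2,4],[0,4,-5],[0,0,-5]]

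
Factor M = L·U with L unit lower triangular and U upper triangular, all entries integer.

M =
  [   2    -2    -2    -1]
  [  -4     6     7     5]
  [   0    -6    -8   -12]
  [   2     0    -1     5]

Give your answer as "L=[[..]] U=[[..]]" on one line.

L=[[1,0,0,0],[-2,1,0,0],[0,-3,1,0],[1,1,-2,1]] U=[[2,-2,-2,-1],[0,2,3,3],[0,0,1,-3],[0,0,0,-3]]

  R1 -= -2·R0 → [0,2,3,3]
  R2 -= 0·R0 → [0,-6,-8,-12]
  R3 -= 1·R0 → [0,2,1,6]
  R2 -= -3·R1 → [0,0,1,-3]
  R3 -= 1·R1 → [0,0,-2,3]
  R3 -= -2·R2 → [0,0,0,-3]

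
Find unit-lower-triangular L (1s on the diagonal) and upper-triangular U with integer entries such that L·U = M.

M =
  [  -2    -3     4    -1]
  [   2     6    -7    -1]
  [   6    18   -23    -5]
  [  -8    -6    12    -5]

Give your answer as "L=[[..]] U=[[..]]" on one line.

L=[[1,0,0,0],[-1,1,0,0],[-3,3,1,0],[4,2,-1,1]] U=[[-2,-3,4,-1],[0,3,-3,-2],[0,0,-2,-2],[0,0,0,1]]

  R1 -= -1·R0 → [0,3,-3,-2]
  R2 -= -3·R0 → [0,9,-11,-8]
  R3 -= 4·R0 → [0,6,-4,-1]
  R2 -= 3·R1 → [0,0,-2,-2]
  R3 -= 2·R1 → [0,0,2,3]
  R3 -= -1·R2 → [0,0,0,1]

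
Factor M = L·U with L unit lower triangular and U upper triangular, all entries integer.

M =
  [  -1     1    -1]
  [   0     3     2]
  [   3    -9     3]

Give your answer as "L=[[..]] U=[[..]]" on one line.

  r1 -= 0·r0 → [0,3,2]
  r2 -= -3·r0 → [0,-6,0]
  r2 -= -2·r1 → [0,0,4]

L=[[1,0,0],[0,1,0],[-3,-2,1]] U=[[-1,1,-1],[0,3,2],[0,0,4]]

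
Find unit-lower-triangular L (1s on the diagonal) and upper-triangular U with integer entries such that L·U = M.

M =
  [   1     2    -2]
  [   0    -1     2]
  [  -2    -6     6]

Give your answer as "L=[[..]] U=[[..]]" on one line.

L=[[1,0,0],[0,1,0],[-2,2,1]] U=[[1,2,-2],[0,-1,2],[0,0,-2]]

  r1 -= 0·r0 → [0,-1,2]
  r2 -= -2·r0 → [0,-2,2]
  r2 -= 2·r1 → [0,0,-2]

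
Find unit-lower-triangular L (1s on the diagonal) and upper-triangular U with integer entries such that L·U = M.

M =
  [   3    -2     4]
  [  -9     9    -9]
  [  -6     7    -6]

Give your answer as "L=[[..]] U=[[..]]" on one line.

  row1 -= -3·row0 → [0,3,3]
  row2 -= -2·row0 → [0,3,2]
  row2 -= 1·row1 → [0,0,-1]

L=[[1,0,0],[-3,1,0],[-2,1,1]] U=[[3,-2,4],[0,3,3],[0,0,-1]]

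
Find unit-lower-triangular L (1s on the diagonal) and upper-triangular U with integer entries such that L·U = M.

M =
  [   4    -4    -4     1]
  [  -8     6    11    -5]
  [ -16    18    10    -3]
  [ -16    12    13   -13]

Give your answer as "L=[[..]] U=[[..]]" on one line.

L=[[1,0,0,0],[-2,1,0,0],[-4,-1,1,0],[-4,2,3,1]] U=[[4,-4,-4,1],[0,-2,3,-3],[0,0,-3,-2],[0,0,0,3]]

  row1 -= -2·row0 → [0,-2,3,-3]
  row2 -= -4·row0 → [0,2,-6,1]
  row3 -= -4·row0 → [0,-4,-3,-9]
  row2 -= -1·row1 → [0,0,-3,-2]
  row3 -= 2·row1 → [0,0,-9,-3]
  row3 -= 3·row2 → [0,0,0,3]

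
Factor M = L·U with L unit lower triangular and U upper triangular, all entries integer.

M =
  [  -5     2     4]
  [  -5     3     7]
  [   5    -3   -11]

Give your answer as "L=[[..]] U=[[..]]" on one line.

L=[[1,0,0],[1,1,0],[-1,-1,1]] U=[[-5,2,4],[0,1,3],[0,0,-4]]

  row1 -= 1·row0 → [0,1,3]
  row2 -= -1·row0 → [0,-1,-7]
  row2 -= -1·row1 → [0,0,-4]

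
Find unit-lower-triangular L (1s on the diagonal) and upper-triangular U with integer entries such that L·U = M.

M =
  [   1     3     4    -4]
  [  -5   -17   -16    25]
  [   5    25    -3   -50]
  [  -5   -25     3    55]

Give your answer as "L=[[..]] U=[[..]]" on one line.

  row1 -= -5·row0 → [0,-2,4,5]
  row2 -= 5·row0 → [0,10,-23,-30]
  row3 -= -5·row0 → [0,-10,23,35]
  row2 -= -5·row1 → [0,0,-3,-5]
  row3 -= 5·row1 → [0,0,3,10]
  row3 -= -1·row2 → [0,0,0,5]

L=[[1,0,0,0],[-5,1,0,0],[5,-5,1,0],[-5,5,-1,1]] U=[[1,3,4,-4],[0,-2,4,5],[0,0,-3,-5],[0,0,0,5]]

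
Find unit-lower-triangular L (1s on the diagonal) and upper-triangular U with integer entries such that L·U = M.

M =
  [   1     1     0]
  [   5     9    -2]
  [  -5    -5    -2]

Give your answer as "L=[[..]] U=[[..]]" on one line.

  R1 -= 5·R0 → [0,4,-2]
  R2 -= -5·R0 → [0,0,-2]
  R2 -= 0·R1 → [0,0,-2]

L=[[1,0,0],[5,1,0],[-5,0,1]] U=[[1,1,0],[0,4,-2],[0,0,-2]]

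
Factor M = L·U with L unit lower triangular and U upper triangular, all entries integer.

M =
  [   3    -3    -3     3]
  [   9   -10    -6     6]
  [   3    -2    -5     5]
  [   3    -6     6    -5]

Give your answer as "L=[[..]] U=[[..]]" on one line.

L=[[1,0,0,0],[3,1,0,0],[1,-1,1,0],[1,3,0,1]] U=[[3,-3,-3,3],[0,-1,3,-3],[0,0,1,-1],[0,0,0,1]]

  r1 -= 3·r0 → [0,-1,3,-3]
  r2 -= 1·r0 → [0,1,-2,2]
  r3 -= 1·r0 → [0,-3,9,-8]
  r2 -= -1·r1 → [0,0,1,-1]
  r3 -= 3·r1 → [0,0,0,1]
  r3 -= 0·r2 → [0,0,0,1]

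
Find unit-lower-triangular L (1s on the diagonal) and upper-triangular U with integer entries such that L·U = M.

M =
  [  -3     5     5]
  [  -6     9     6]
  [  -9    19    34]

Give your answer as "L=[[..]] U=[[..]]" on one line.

  R1 -= 2·R0 → [0,-1,-4]
  R2 -= 3·R0 → [0,4,19]
  R2 -= -4·R1 → [0,0,3]

L=[[1,0,0],[2,1,0],[3,-4,1]] U=[[-3,5,5],[0,-1,-4],[0,0,3]]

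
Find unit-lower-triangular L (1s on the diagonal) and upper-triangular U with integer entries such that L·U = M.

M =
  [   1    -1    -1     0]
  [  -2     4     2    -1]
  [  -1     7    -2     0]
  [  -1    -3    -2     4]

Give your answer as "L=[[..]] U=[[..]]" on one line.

L=[[1,0,0,0],[-2,1,0,0],[-1,3,1,0],[-1,-2,1,1]] U=[[1,-1,-1,0],[0,2,0,-1],[0,0,-3,3],[0,0,0,-1]]

  R1 -= -2·R0 → [0,2,0,-1]
  R2 -= -1·R0 → [0,6,-3,0]
  R3 -= -1·R0 → [0,-4,-3,4]
  R2 -= 3·R1 → [0,0,-3,3]
  R3 -= -2·R1 → [0,0,-3,2]
  R3 -= 1·R2 → [0,0,0,-1]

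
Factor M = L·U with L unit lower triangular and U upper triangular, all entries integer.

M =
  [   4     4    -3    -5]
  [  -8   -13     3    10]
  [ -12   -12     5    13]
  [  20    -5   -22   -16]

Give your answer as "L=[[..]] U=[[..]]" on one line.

  r1 -= -2·r0 → [0,-5,-3,0]
  r2 -= -3·r0 → [0,0,-4,-2]
  r3 -= 5·r0 → [0,-25,-7,9]
  r2 -= 0·r1 → [0,0,-4,-2]
  r3 -= 5·r1 → [0,0,8,9]
  r3 -= -2·r2 → [0,0,0,5]

L=[[1,0,0,0],[-2,1,0,0],[-3,0,1,0],[5,5,-2,1]] U=[[4,4,-3,-5],[0,-5,-3,0],[0,0,-4,-2],[0,0,0,5]]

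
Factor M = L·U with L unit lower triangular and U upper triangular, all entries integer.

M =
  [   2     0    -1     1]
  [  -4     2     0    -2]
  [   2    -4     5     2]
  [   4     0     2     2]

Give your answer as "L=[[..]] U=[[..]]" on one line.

L=[[1,0,0,0],[-2,1,0,0],[1,-2,1,0],[2,0,2,1]] U=[[2,0,-1,1],[0,2,-2,0],[0,0,2,1],[0,0,0,-2]]

  row1 -= -2·row0 → [0,2,-2,0]
  row2 -= 1·row0 → [0,-4,6,1]
  row3 -= 2·row0 → [0,0,4,0]
  row2 -= -2·row1 → [0,0,2,1]
  row3 -= 0·row1 → [0,0,4,0]
  row3 -= 2·row2 → [0,0,0,-2]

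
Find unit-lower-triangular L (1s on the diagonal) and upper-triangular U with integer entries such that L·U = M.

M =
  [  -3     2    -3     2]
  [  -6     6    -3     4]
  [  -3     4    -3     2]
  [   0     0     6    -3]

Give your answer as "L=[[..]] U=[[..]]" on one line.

  R1 -= 2·R0 → [0,2,3,0]
  R2 -= 1·R0 → [0,2,0,0]
  R3 -= 0·R0 → [0,0,6,-3]
  R2 -= 1·R1 → [0,0,-3,0]
  R3 -= 0·R1 → [0,0,6,-3]
  R3 -= -2·R2 → [0,0,0,-3]

L=[[1,0,0,0],[2,1,0,0],[1,1,1,0],[0,0,-2,1]] U=[[-3,2,-3,2],[0,2,3,0],[0,0,-3,0],[0,0,0,-3]]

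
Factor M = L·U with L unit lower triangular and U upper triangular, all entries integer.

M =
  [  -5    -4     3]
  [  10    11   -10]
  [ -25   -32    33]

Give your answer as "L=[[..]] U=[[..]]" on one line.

L=[[1,0,0],[-2,1,0],[5,-4,1]] U=[[-5,-4,3],[0,3,-4],[0,0,2]]

  R1 -= -2·R0 → [0,3,-4]
  R2 -= 5·R0 → [0,-12,18]
  R2 -= -4·R1 → [0,0,2]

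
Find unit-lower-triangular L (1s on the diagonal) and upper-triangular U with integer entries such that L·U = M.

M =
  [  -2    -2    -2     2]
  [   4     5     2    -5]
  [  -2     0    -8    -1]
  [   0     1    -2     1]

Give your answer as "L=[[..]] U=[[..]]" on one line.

L=[[1,0,0,0],[-2,1,0,0],[1,2,1,0],[0,1,0,1]] U=[[-2,-2,-2,2],[0,1,-2,-1],[0,0,-2,-1],[0,0,0,2]]

  r1 -= -2·r0 → [0,1,-2,-1]
  r2 -= 1·r0 → [0,2,-6,-3]
  r3 -= 0·r0 → [0,1,-2,1]
  r2 -= 2·r1 → [0,0,-2,-1]
  r3 -= 1·r1 → [0,0,0,2]
  r3 -= 0·r2 → [0,0,0,2]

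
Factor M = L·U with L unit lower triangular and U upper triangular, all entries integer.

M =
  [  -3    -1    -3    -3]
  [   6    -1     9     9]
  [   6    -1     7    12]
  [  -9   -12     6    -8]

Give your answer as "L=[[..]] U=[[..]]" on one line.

L=[[1,0,0,0],[-2,1,0,0],[-2,1,1,0],[3,3,-3,1]] U=[[-3,-1,-3,-3],[0,-3,3,3],[0,0,-2,3],[0,0,0,1]]

  row1 -= -2·row0 → [0,-3,3,3]
  row2 -= -2·row0 → [0,-3,1,6]
  row3 -= 3·row0 → [0,-9,15,1]
  row2 -= 1·row1 → [0,0,-2,3]
  row3 -= 3·row1 → [0,0,6,-8]
  row3 -= -3·row2 → [0,0,0,1]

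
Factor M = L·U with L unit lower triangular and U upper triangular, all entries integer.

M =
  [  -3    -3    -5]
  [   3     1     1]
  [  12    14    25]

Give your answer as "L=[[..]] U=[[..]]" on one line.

  row1 -= -1·row0 → [0,-2,-4]
  row2 -= -4·row0 → [0,2,5]
  row2 -= -1·row1 → [0,0,1]

L=[[1,0,0],[-1,1,0],[-4,-1,1]] U=[[-3,-3,-5],[0,-2,-4],[0,0,1]]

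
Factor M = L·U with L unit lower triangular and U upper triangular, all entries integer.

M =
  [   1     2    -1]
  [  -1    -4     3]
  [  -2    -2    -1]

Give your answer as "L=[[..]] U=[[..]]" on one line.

L=[[1,0,0],[-1,1,0],[-2,-1,1]] U=[[1,2,-1],[0,-2,2],[0,0,-1]]

  R1 -= -1·R0 → [0,-2,2]
  R2 -= -2·R0 → [0,2,-3]
  R2 -= -1·R1 → [0,0,-1]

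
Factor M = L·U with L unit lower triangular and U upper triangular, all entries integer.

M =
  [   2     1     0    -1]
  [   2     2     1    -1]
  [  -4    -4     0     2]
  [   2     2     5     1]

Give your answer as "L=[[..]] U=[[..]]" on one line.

L=[[1,0,0,0],[1,1,0,0],[-2,-2,1,0],[1,1,2,1]] U=[[2,1,0,-1],[0,1,1,0],[0,0,2,0],[0,0,0,2]]

  r1 -= 1·r0 → [0,1,1,0]
  r2 -= -2·r0 → [0,-2,0,0]
  r3 -= 1·r0 → [0,1,5,2]
  r2 -= -2·r1 → [0,0,2,0]
  r3 -= 1·r1 → [0,0,4,2]
  r3 -= 2·r2 → [0,0,0,2]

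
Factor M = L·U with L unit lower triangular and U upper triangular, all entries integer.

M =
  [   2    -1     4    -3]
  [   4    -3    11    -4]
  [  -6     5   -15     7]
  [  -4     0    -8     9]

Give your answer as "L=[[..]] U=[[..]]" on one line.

L=[[1,0,0,0],[2,1,0,0],[-3,-2,1,0],[-2,2,-2,1]] U=[[2,-1,4,-3],[0,-1,3,2],[0,0,3,2],[0,0,0,3]]

  R1 -= 2·R0 → [0,-1,3,2]
  R2 -= -3·R0 → [0,2,-3,-2]
  R3 -= -2·R0 → [0,-2,0,3]
  R2 -= -2·R1 → [0,0,3,2]
  R3 -= 2·R1 → [0,0,-6,-1]
  R3 -= -2·R2 → [0,0,0,3]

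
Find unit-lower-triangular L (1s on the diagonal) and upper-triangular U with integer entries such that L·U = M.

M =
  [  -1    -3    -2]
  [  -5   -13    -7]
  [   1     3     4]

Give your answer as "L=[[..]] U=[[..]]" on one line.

L=[[1,0,0],[5,1,0],[-1,0,1]] U=[[-1,-3,-2],[0,2,3],[0,0,2]]

  row1 -= 5·row0 → [0,2,3]
  row2 -= -1·row0 → [0,0,2]
  row2 -= 0·row1 → [0,0,2]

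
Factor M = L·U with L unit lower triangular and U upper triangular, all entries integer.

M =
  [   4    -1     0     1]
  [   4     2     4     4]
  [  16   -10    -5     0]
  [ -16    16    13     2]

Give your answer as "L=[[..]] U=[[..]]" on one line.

  R1 -= 1·R0 → [0,3,4,3]
  R2 -= 4·R0 → [0,-6,-5,-4]
  R3 -= -4·R0 → [0,12,13,6]
  R2 -= -2·R1 → [0,0,3,2]
  R3 -= 4·R1 → [0,0,-3,-6]
  R3 -= -1·R2 → [0,0,0,-4]

L=[[1,0,0,0],[1,1,0,0],[4,-2,1,0],[-4,4,-1,1]] U=[[4,-1,0,1],[0,3,4,3],[0,0,3,2],[0,0,0,-4]]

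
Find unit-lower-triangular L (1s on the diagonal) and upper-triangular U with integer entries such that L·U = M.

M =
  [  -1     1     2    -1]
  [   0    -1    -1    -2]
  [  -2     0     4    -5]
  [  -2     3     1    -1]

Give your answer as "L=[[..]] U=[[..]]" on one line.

  R1 -= 0·R0 → [0,-1,-1,-2]
  R2 -= 2·R0 → [0,-2,0,-3]
  R3 -= 2·R0 → [0,1,-3,1]
  R2 -= 2·R1 → [0,0,2,1]
  R3 -= -1·R1 → [0,0,-4,-1]
  R3 -= -2·R2 → [0,0,0,1]

L=[[1,0,0,0],[0,1,0,0],[2,2,1,0],[2,-1,-2,1]] U=[[-1,1,2,-1],[0,-1,-1,-2],[0,0,2,1],[0,0,0,1]]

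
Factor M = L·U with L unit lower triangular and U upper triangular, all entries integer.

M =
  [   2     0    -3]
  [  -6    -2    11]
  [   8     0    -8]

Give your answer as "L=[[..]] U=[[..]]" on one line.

  r1 -= -3·r0 → [0,-2,2]
  r2 -= 4·r0 → [0,0,4]
  r2 -= 0·r1 → [0,0,4]

L=[[1,0,0],[-3,1,0],[4,0,1]] U=[[2,0,-3],[0,-2,2],[0,0,4]]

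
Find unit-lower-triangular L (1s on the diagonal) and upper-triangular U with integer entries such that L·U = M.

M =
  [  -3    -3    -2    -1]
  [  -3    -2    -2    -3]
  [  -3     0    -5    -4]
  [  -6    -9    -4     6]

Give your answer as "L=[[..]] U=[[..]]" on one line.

L=[[1,0,0,0],[1,1,0,0],[1,3,1,0],[2,-3,0,1]] U=[[-3,-3,-2,-1],[0,1,0,-2],[0,0,-3,3],[0,0,0,2]]

  r1 -= 1·r0 → [0,1,0,-2]
  r2 -= 1·r0 → [0,3,-3,-3]
  r3 -= 2·r0 → [0,-3,0,8]
  r2 -= 3·r1 → [0,0,-3,3]
  r3 -= -3·r1 → [0,0,0,2]
  r3 -= 0·r2 → [0,0,0,2]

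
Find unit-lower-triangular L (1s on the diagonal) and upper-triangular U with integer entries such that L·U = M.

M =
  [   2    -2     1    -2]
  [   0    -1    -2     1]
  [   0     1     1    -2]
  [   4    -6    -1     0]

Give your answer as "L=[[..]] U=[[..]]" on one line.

L=[[1,0,0,0],[0,1,0,0],[0,-1,1,0],[2,2,-1,1]] U=[[2,-2,1,-2],[0,-1,-2,1],[0,0,-1,-1],[0,0,0,1]]

  r1 -= 0·r0 → [0,-1,-2,1]
  r2 -= 0·r0 → [0,1,1,-2]
  r3 -= 2·r0 → [0,-2,-3,4]
  r2 -= -1·r1 → [0,0,-1,-1]
  r3 -= 2·r1 → [0,0,1,2]
  r3 -= -1·r2 → [0,0,0,1]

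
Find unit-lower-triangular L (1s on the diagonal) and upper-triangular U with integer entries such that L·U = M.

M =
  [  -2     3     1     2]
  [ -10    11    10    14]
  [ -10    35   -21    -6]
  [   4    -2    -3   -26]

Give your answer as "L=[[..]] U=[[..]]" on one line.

  row1 -= 5·row0 → [0,-4,5,4]
  row2 -= 5·row0 → [0,20,-26,-16]
  row3 -= -2·row0 → [0,4,-1,-22]
  row2 -= -5·row1 → [0,0,-1,4]
  row3 -= -1·row1 → [0,0,4,-18]
  row3 -= -4·row2 → [0,0,0,-2]

L=[[1,0,0,0],[5,1,0,0],[5,-5,1,0],[-2,-1,-4,1]] U=[[-2,3,1,2],[0,-4,5,4],[0,0,-1,4],[0,0,0,-2]]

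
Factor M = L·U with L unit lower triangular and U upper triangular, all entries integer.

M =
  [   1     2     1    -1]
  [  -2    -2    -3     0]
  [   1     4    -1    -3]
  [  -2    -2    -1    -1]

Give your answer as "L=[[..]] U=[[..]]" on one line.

L=[[1,0,0,0],[-2,1,0,0],[1,1,1,0],[-2,1,-2,1]] U=[[1,2,1,-1],[0,2,-1,-2],[0,0,-1,0],[0,0,0,-1]]

  R1 -= -2·R0 → [0,2,-1,-2]
  R2 -= 1·R0 → [0,2,-2,-2]
  R3 -= -2·R0 → [0,2,1,-3]
  R2 -= 1·R1 → [0,0,-1,0]
  R3 -= 1·R1 → [0,0,2,-1]
  R3 -= -2·R2 → [0,0,0,-1]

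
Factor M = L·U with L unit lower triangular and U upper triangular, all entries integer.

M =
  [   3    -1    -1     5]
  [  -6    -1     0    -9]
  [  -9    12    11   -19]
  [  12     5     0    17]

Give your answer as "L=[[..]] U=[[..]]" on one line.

L=[[1,0,0,0],[-2,1,0,0],[-3,-3,1,0],[4,-3,-1,1]] U=[[3,-1,-1,5],[0,-3,-2,1],[0,0,2,-1],[0,0,0,-1]]

  row1 -= -2·row0 → [0,-3,-2,1]
  row2 -= -3·row0 → [0,9,8,-4]
  row3 -= 4·row0 → [0,9,4,-3]
  row2 -= -3·row1 → [0,0,2,-1]
  row3 -= -3·row1 → [0,0,-2,0]
  row3 -= -1·row2 → [0,0,0,-1]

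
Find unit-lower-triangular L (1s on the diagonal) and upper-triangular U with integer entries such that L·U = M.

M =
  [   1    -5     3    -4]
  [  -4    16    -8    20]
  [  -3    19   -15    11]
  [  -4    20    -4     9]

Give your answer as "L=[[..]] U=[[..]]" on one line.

L=[[1,0,0,0],[-4,1,0,0],[-3,-1,1,0],[-4,0,-4,1]] U=[[1,-5,3,-4],[0,-4,4,4],[0,0,-2,3],[0,0,0,5]]

  r1 -= -4·r0 → [0,-4,4,4]
  r2 -= -3·r0 → [0,4,-6,-1]
  r3 -= -4·r0 → [0,0,8,-7]
  r2 -= -1·r1 → [0,0,-2,3]
  r3 -= 0·r1 → [0,0,8,-7]
  r3 -= -4·r2 → [0,0,0,5]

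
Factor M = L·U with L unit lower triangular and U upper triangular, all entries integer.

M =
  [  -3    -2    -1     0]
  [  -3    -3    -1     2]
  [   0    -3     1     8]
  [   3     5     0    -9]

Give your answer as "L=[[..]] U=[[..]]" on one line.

  row1 -= 1·row0 → [0,-1,0,2]
  row2 -= 0·row0 → [0,-3,1,8]
  row3 -= -1·row0 → [0,3,-1,-9]
  row2 -= 3·row1 → [0,0,1,2]
  row3 -= -3·row1 → [0,0,-1,-3]
  row3 -= -1·row2 → [0,0,0,-1]

L=[[1,0,0,0],[1,1,0,0],[0,3,1,0],[-1,-3,-1,1]] U=[[-3,-2,-1,0],[0,-1,0,2],[0,0,1,2],[0,0,0,-1]]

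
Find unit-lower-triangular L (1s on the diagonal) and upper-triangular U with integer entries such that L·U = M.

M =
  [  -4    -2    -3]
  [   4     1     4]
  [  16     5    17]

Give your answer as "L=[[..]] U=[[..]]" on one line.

L=[[1,0,0],[-1,1,0],[-4,3,1]] U=[[-4,-2,-3],[0,-1,1],[0,0,2]]

  r1 -= -1·r0 → [0,-1,1]
  r2 -= -4·r0 → [0,-3,5]
  r2 -= 3·r1 → [0,0,2]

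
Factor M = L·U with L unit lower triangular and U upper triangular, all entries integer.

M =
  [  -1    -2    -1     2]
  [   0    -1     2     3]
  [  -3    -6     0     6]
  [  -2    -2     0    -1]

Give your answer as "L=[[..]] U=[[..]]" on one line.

L=[[1,0,0,0],[0,1,0,0],[3,0,1,0],[2,-2,2,1]] U=[[-1,-2,-1,2],[0,-1,2,3],[0,0,3,0],[0,0,0,1]]

  r1 -= 0·r0 → [0,-1,2,3]
  r2 -= 3·r0 → [0,0,3,0]
  r3 -= 2·r0 → [0,2,2,-5]
  r2 -= 0·r1 → [0,0,3,0]
  r3 -= -2·r1 → [0,0,6,1]
  r3 -= 2·r2 → [0,0,0,1]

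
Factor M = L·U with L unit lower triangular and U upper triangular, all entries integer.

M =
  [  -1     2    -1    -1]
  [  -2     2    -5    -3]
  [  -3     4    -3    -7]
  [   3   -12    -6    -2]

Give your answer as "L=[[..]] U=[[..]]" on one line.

L=[[1,0,0,0],[2,1,0,0],[3,1,1,0],[-3,3,0,1]] U=[[-1,2,-1,-1],[0,-2,-3,-1],[0,0,3,-3],[0,0,0,-2]]

  r1 -= 2·r0 → [0,-2,-3,-1]
  r2 -= 3·r0 → [0,-2,0,-4]
  r3 -= -3·r0 → [0,-6,-9,-5]
  r2 -= 1·r1 → [0,0,3,-3]
  r3 -= 3·r1 → [0,0,0,-2]
  r3 -= 0·r2 → [0,0,0,-2]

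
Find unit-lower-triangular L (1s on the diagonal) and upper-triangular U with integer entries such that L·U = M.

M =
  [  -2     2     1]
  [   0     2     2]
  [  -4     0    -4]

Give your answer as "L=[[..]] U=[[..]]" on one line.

  row1 -= 0·row0 → [0,2,2]
  row2 -= 2·row0 → [0,-4,-6]
  row2 -= -2·row1 → [0,0,-2]

L=[[1,0,0],[0,1,0],[2,-2,1]] U=[[-2,2,1],[0,2,2],[0,0,-2]]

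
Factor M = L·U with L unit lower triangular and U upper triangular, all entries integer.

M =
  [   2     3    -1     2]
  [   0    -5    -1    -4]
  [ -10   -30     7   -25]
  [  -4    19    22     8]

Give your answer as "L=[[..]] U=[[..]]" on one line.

  row1 -= 0·row0 → [0,-5,-1,-4]
  row2 -= -5·row0 → [0,-15,2,-15]
  row3 -= -2·row0 → [0,25,20,12]
  row2 -= 3·row1 → [0,0,5,-3]
  row3 -= -5·row1 → [0,0,15,-8]
  row3 -= 3·row2 → [0,0,0,1]

L=[[1,0,0,0],[0,1,0,0],[-5,3,1,0],[-2,-5,3,1]] U=[[2,3,-1,2],[0,-5,-1,-4],[0,0,5,-3],[0,0,0,1]]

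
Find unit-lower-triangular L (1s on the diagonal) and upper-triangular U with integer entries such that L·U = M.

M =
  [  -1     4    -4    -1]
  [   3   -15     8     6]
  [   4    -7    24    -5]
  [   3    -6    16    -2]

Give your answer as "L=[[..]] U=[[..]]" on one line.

  R1 -= -3·R0 → [0,-3,-4,3]
  R2 -= -4·R0 → [0,9,8,-9]
  R3 -= -3·R0 → [0,6,4,-5]
  R2 -= -3·R1 → [0,0,-4,0]
  R3 -= -2·R1 → [0,0,-4,1]
  R3 -= 1·R2 → [0,0,0,1]

L=[[1,0,0,0],[-3,1,0,0],[-4,-3,1,0],[-3,-2,1,1]] U=[[-1,4,-4,-1],[0,-3,-4,3],[0,0,-4,0],[0,0,0,1]]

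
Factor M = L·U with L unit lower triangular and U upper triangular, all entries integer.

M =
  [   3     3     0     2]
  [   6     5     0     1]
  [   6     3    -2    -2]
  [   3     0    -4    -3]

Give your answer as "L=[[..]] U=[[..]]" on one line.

  R1 -= 2·R0 → [0,-1,0,-3]
  R2 -= 2·R0 → [0,-3,-2,-6]
  R3 -= 1·R0 → [0,-3,-4,-5]
  R2 -= 3·R1 → [0,0,-2,3]
  R3 -= 3·R1 → [0,0,-4,4]
  R3 -= 2·R2 → [0,0,0,-2]

L=[[1,0,0,0],[2,1,0,0],[2,3,1,0],[1,3,2,1]] U=[[3,3,0,2],[0,-1,0,-3],[0,0,-2,3],[0,0,0,-2]]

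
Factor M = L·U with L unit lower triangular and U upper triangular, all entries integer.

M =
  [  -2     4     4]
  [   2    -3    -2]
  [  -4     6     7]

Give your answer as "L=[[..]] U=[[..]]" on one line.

  r1 -= -1·r0 → [0,1,2]
  r2 -= 2·r0 → [0,-2,-1]
  r2 -= -2·r1 → [0,0,3]

L=[[1,0,0],[-1,1,0],[2,-2,1]] U=[[-2,4,4],[0,1,2],[0,0,3]]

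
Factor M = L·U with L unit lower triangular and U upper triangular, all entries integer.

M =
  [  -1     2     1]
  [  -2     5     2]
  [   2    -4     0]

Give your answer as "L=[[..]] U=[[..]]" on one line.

  R1 -= 2·R0 → [0,1,0]
  R2 -= -2·R0 → [0,0,2]
  R2 -= 0·R1 → [0,0,2]

L=[[1,0,0],[2,1,0],[-2,0,1]] U=[[-1,2,1],[0,1,0],[0,0,2]]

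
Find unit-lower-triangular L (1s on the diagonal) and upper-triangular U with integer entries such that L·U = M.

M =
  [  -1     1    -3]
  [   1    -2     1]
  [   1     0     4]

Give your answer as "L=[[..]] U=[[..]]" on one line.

L=[[1,0,0],[-1,1,0],[-1,-1,1]] U=[[-1,1,-3],[0,-1,-2],[0,0,-1]]

  r1 -= -1·r0 → [0,-1,-2]
  r2 -= -1·r0 → [0,1,1]
  r2 -= -1·r1 → [0,0,-1]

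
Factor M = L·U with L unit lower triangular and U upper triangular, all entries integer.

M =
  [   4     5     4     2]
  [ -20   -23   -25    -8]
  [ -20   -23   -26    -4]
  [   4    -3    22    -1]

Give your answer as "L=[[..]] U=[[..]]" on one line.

  row1 -= -5·row0 → [0,2,-5,2]
  row2 -= -5·row0 → [0,2,-6,6]
  row3 -= 1·row0 → [0,-8,18,-3]
  row2 -= 1·row1 → [0,0,-1,4]
  row3 -= -4·row1 → [0,0,-2,5]
  row3 -= 2·row2 → [0,0,0,-3]

L=[[1,0,0,0],[-5,1,0,0],[-5,1,1,0],[1,-4,2,1]] U=[[4,5,4,2],[0,2,-5,2],[0,0,-1,4],[0,0,0,-3]]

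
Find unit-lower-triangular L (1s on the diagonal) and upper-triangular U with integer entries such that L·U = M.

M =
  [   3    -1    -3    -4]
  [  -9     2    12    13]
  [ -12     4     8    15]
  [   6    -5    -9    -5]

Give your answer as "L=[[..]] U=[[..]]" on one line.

  r1 -= -3·r0 → [0,-1,3,1]
  r2 -= -4·r0 → [0,0,-4,-1]
  r3 -= 2·r0 → [0,-3,-3,3]
  r2 -= 0·r1 → [0,0,-4,-1]
  r3 -= 3·r1 → [0,0,-12,0]
  r3 -= 3·r2 → [0,0,0,3]

L=[[1,0,0,0],[-3,1,0,0],[-4,0,1,0],[2,3,3,1]] U=[[3,-1,-3,-4],[0,-1,3,1],[0,0,-4,-1],[0,0,0,3]]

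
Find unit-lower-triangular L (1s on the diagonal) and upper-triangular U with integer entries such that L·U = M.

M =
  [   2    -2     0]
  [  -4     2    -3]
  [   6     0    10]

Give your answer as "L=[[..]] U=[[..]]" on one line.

L=[[1,0,0],[-2,1,0],[3,-3,1]] U=[[2,-2,0],[0,-2,-3],[0,0,1]]

  row1 -= -2·row0 → [0,-2,-3]
  row2 -= 3·row0 → [0,6,10]
  row2 -= -3·row1 → [0,0,1]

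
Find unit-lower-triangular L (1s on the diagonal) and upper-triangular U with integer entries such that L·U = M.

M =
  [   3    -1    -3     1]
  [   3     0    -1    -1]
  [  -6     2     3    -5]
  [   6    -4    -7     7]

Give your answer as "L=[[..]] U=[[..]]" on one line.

L=[[1,0,0,0],[1,1,0,0],[-2,0,1,0],[2,-2,-1,1]] U=[[3,-1,-3,1],[0,1,2,-2],[0,0,-3,-3],[0,0,0,-2]]

  r1 -= 1·r0 → [0,1,2,-2]
  r2 -= -2·r0 → [0,0,-3,-3]
  r3 -= 2·r0 → [0,-2,-1,5]
  r2 -= 0·r1 → [0,0,-3,-3]
  r3 -= -2·r1 → [0,0,3,1]
  r3 -= -1·r2 → [0,0,0,-2]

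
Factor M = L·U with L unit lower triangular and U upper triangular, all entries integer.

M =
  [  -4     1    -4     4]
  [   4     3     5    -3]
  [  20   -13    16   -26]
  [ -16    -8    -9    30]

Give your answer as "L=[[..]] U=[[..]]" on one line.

L=[[1,0,0,0],[-1,1,0,0],[-5,-2,1,0],[4,-3,-5,1]] U=[[-4,1,-4,4],[0,4,1,1],[0,0,-2,-4],[0,0,0,-3]]

  row1 -= -1·row0 → [0,4,1,1]
  row2 -= -5·row0 → [0,-8,-4,-6]
  row3 -= 4·row0 → [0,-12,7,14]
  row2 -= -2·row1 → [0,0,-2,-4]
  row3 -= -3·row1 → [0,0,10,17]
  row3 -= -5·row2 → [0,0,0,-3]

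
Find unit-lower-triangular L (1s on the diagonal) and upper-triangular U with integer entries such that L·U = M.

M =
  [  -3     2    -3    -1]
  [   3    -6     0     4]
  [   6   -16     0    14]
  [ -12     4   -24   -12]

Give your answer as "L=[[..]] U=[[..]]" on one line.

  row1 -= -1·row0 → [0,-4,-3,3]
  row2 -= -2·row0 → [0,-12,-6,12]
  row3 -= 4·row0 → [0,-4,-12,-8]
  row2 -= 3·row1 → [0,0,3,3]
  row3 -= 1·row1 → [0,0,-9,-11]
  row3 -= -3·row2 → [0,0,0,-2]

L=[[1,0,0,0],[-1,1,0,0],[-2,3,1,0],[4,1,-3,1]] U=[[-3,2,-3,-1],[0,-4,-3,3],[0,0,3,3],[0,0,0,-2]]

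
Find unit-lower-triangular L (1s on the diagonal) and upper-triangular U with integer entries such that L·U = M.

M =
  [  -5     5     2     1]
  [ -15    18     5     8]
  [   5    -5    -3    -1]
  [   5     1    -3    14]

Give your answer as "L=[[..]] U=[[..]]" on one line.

  R1 -= 3·R0 → [0,3,-1,5]
  R2 -= -1·R0 → [0,0,-1,0]
  R3 -= -1·R0 → [0,6,-1,15]
  R2 -= 0·R1 → [0,0,-1,0]
  R3 -= 2·R1 → [0,0,1,5]
  R3 -= -1·R2 → [0,0,0,5]

L=[[1,0,0,0],[3,1,0,0],[-1,0,1,0],[-1,2,-1,1]] U=[[-5,5,2,1],[0,3,-1,5],[0,0,-1,0],[0,0,0,5]]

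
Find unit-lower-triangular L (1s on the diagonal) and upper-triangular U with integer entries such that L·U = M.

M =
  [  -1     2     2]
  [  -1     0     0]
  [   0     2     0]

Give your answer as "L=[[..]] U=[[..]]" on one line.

  R1 -= 1·R0 → [0,-2,-2]
  R2 -= 0·R0 → [0,2,0]
  R2 -= -1·R1 → [0,0,-2]

L=[[1,0,0],[1,1,0],[0,-1,1]] U=[[-1,2,2],[0,-2,-2],[0,0,-2]]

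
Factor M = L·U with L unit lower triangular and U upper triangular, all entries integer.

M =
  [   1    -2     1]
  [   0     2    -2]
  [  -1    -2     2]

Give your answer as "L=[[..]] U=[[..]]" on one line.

  R1 -= 0·R0 → [0,2,-2]
  R2 -= -1·R0 → [0,-4,3]
  R2 -= -2·R1 → [0,0,-1]

L=[[1,0,0],[0,1,0],[-1,-2,1]] U=[[1,-2,1],[0,2,-2],[0,0,-1]]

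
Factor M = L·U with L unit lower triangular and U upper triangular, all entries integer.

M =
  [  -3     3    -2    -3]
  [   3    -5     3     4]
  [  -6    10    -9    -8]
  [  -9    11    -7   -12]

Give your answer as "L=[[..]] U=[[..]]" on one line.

L=[[1,0,0,0],[-1,1,0,0],[2,-2,1,0],[3,-1,0,1]] U=[[-3,3,-2,-3],[0,-2,1,1],[0,0,-3,0],[0,0,0,-2]]

  row1 -= -1·row0 → [0,-2,1,1]
  row2 -= 2·row0 → [0,4,-5,-2]
  row3 -= 3·row0 → [0,2,-1,-3]
  row2 -= -2·row1 → [0,0,-3,0]
  row3 -= -1·row1 → [0,0,0,-2]
  row3 -= 0·row2 → [0,0,0,-2]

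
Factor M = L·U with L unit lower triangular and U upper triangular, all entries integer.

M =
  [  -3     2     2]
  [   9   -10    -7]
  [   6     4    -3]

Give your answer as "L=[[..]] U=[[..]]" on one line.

L=[[1,0,0],[-3,1,0],[-2,-2,1]] U=[[-3,2,2],[0,-4,-1],[0,0,-1]]

  R1 -= -3·R0 → [0,-4,-1]
  R2 -= -2·R0 → [0,8,1]
  R2 -= -2·R1 → [0,0,-1]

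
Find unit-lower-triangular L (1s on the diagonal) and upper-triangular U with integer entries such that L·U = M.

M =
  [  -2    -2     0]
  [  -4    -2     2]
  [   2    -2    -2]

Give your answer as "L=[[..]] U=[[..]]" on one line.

  R1 -= 2·R0 → [0,2,2]
  R2 -= -1·R0 → [0,-4,-2]
  R2 -= -2·R1 → [0,0,2]

L=[[1,0,0],[2,1,0],[-1,-2,1]] U=[[-2,-2,0],[0,2,2],[0,0,2]]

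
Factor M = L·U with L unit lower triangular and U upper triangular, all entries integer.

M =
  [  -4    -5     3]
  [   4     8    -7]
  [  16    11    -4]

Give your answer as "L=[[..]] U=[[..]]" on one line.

L=[[1,0,0],[-1,1,0],[-4,-3,1]] U=[[-4,-5,3],[0,3,-4],[0,0,-4]]

  r1 -= -1·r0 → [0,3,-4]
  r2 -= -4·r0 → [0,-9,8]
  r2 -= -3·r1 → [0,0,-4]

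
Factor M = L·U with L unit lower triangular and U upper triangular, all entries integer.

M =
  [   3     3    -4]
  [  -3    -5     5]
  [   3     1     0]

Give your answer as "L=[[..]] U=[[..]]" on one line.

  r1 -= -1·r0 → [0,-2,1]
  r2 -= 1·r0 → [0,-2,4]
  r2 -= 1·r1 → [0,0,3]

L=[[1,0,0],[-1,1,0],[1,1,1]] U=[[3,3,-4],[0,-2,1],[0,0,3]]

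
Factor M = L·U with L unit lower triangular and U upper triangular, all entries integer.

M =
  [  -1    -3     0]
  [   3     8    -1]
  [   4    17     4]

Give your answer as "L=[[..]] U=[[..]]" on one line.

  r1 -= -3·r0 → [0,-1,-1]
  r2 -= -4·r0 → [0,5,4]
  r2 -= -5·r1 → [0,0,-1]

L=[[1,0,0],[-3,1,0],[-4,-5,1]] U=[[-1,-3,0],[0,-1,-1],[0,0,-1]]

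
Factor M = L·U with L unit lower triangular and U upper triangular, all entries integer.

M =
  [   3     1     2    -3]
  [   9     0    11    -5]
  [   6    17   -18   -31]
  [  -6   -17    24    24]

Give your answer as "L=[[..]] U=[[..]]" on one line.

  row1 -= 3·row0 → [0,-3,5,4]
  row2 -= 2·row0 → [0,15,-22,-25]
  row3 -= -2·row0 → [0,-15,28,18]
  row2 -= -5·row1 → [0,0,3,-5]
  row3 -= 5·row1 → [0,0,3,-2]
  row3 -= 1·row2 → [0,0,0,3]

L=[[1,0,0,0],[3,1,0,0],[2,-5,1,0],[-2,5,1,1]] U=[[3,1,2,-3],[0,-3,5,4],[0,0,3,-5],[0,0,0,3]]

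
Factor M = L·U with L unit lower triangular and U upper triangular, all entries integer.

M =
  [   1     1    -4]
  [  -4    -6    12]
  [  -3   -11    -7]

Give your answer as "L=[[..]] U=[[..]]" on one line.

L=[[1,0,0],[-4,1,0],[-3,4,1]] U=[[1,1,-4],[0,-2,-4],[0,0,-3]]

  row1 -= -4·row0 → [0,-2,-4]
  row2 -= -3·row0 → [0,-8,-19]
  row2 -= 4·row1 → [0,0,-3]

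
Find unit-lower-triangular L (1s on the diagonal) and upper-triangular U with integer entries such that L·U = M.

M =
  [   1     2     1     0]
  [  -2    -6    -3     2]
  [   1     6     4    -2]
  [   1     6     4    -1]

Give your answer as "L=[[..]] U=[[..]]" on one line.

  row1 -= -2·row0 → [0,-2,-1,2]
  row2 -= 1·row0 → [0,4,3,-2]
  row3 -= 1·row0 → [0,4,3,-1]
  row2 -= -2·row1 → [0,0,1,2]
  row3 -= -2·row1 → [0,0,1,3]
  row3 -= 1·row2 → [0,0,0,1]

L=[[1,0,0,0],[-2,1,0,0],[1,-2,1,0],[1,-2,1,1]] U=[[1,2,1,0],[0,-2,-1,2],[0,0,1,2],[0,0,0,1]]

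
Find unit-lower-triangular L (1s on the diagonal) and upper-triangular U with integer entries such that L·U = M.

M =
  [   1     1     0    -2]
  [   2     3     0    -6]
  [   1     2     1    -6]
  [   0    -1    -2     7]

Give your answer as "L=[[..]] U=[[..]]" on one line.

L=[[1,0,0,0],[2,1,0,0],[1,1,1,0],[0,-1,-2,1]] U=[[1,1,0,-2],[0,1,0,-2],[0,0,1,-2],[0,0,0,1]]

  r1 -= 2·r0 → [0,1,0,-2]
  r2 -= 1·r0 → [0,1,1,-4]
  r3 -= 0·r0 → [0,-1,-2,7]
  r2 -= 1·r1 → [0,0,1,-2]
  r3 -= -1·r1 → [0,0,-2,5]
  r3 -= -2·r2 → [0,0,0,1]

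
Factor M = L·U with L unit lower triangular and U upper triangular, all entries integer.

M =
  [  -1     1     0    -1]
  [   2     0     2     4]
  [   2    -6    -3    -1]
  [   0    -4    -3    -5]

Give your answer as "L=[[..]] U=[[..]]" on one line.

L=[[1,0,0,0],[-2,1,0,0],[-2,-2,1,0],[0,-2,1,1]] U=[[-1,1,0,-1],[0,2,2,2],[0,0,1,1],[0,0,0,-2]]

  row1 -= -2·row0 → [0,2,2,2]
  row2 -= -2·row0 → [0,-4,-3,-3]
  row3 -= 0·row0 → [0,-4,-3,-5]
  row2 -= -2·row1 → [0,0,1,1]
  row3 -= -2·row1 → [0,0,1,-1]
  row3 -= 1·row2 → [0,0,0,-2]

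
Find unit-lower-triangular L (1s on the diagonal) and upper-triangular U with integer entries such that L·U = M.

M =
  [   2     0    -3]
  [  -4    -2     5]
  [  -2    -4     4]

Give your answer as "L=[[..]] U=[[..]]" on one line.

  r1 -= -2·r0 → [0,-2,-1]
  r2 -= -1·r0 → [0,-4,1]
  r2 -= 2·r1 → [0,0,3]

L=[[1,0,0],[-2,1,0],[-1,2,1]] U=[[2,0,-3],[0,-2,-1],[0,0,3]]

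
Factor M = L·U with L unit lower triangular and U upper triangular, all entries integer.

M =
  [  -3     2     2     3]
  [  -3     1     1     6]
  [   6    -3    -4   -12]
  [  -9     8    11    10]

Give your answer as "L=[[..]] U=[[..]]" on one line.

  r1 -= 1·r0 → [0,-1,-1,3]
  r2 -= -2·r0 → [0,1,0,-6]
  r3 -= 3·r0 → [0,2,5,1]
  r2 -= -1·r1 → [0,0,-1,-3]
  r3 -= -2·r1 → [0,0,3,7]
  r3 -= -3·r2 → [0,0,0,-2]

L=[[1,0,0,0],[1,1,0,0],[-2,-1,1,0],[3,-2,-3,1]] U=[[-3,2,2,3],[0,-1,-1,3],[0,0,-1,-3],[0,0,0,-2]]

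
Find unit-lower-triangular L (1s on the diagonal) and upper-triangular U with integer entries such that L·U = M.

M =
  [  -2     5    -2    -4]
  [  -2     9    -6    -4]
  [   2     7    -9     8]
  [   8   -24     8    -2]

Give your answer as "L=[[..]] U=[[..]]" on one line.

  row1 -= 1·row0 → [0,4,-4,0]
  row2 -= -1·row0 → [0,12,-11,4]
  row3 -= -4·row0 → [0,-4,0,-18]
  row2 -= 3·row1 → [0,0,1,4]
  row3 -= -1·row1 → [0,0,-4,-18]
  row3 -= -4·row2 → [0,0,0,-2]

L=[[1,0,0,0],[1,1,0,0],[-1,3,1,0],[-4,-1,-4,1]] U=[[-2,5,-2,-4],[0,4,-4,0],[0,0,1,4],[0,0,0,-2]]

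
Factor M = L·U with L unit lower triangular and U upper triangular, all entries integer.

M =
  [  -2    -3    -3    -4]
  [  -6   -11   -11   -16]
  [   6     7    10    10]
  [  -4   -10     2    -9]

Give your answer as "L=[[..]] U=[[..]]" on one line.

L=[[1,0,0,0],[3,1,0,0],[-3,1,1,0],[2,2,4,1]] U=[[-2,-3,-3,-4],[0,-2,-2,-4],[0,0,3,2],[0,0,0,-1]]

  R1 -= 3·R0 → [0,-2,-2,-4]
  R2 -= -3·R0 → [0,-2,1,-2]
  R3 -= 2·R0 → [0,-4,8,-1]
  R2 -= 1·R1 → [0,0,3,2]
  R3 -= 2·R1 → [0,0,12,7]
  R3 -= 4·R2 → [0,0,0,-1]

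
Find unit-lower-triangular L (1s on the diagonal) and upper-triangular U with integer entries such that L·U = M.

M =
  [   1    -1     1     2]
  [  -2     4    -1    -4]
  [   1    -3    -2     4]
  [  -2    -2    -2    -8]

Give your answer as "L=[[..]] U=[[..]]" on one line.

L=[[1,0,0,0],[-2,1,0,0],[1,-1,1,0],[-2,-2,-1,1]] U=[[1,-1,1,2],[0,2,1,0],[0,0,-2,2],[0,0,0,-2]]

  r1 -= -2·r0 → [0,2,1,0]
  r2 -= 1·r0 → [0,-2,-3,2]
  r3 -= -2·r0 → [0,-4,0,-4]
  r2 -= -1·r1 → [0,0,-2,2]
  r3 -= -2·r1 → [0,0,2,-4]
  r3 -= -1·r2 → [0,0,0,-2]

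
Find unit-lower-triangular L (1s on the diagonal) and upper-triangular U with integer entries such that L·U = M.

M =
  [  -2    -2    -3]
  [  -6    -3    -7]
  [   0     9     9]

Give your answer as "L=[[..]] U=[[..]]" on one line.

L=[[1,0,0],[3,1,0],[0,3,1]] U=[[-2,-2,-3],[0,3,2],[0,0,3]]

  R1 -= 3·R0 → [0,3,2]
  R2 -= 0·R0 → [0,9,9]
  R2 -= 3·R1 → [0,0,3]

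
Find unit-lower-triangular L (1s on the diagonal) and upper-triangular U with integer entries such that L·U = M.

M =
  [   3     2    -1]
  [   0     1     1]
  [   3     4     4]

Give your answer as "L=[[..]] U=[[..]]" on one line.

  r1 -= 0·r0 → [0,1,1]
  r2 -= 1·r0 → [0,2,5]
  r2 -= 2·r1 → [0,0,3]

L=[[1,0,0],[0,1,0],[1,2,1]] U=[[3,2,-1],[0,1,1],[0,0,3]]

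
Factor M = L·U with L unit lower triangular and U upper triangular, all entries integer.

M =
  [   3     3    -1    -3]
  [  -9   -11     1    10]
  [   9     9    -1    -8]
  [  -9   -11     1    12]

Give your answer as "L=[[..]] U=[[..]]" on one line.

  row1 -= -3·row0 → [0,-2,-2,1]
  row2 -= 3·row0 → [0,0,2,1]
  row3 -= -3·row0 → [0,-2,-2,3]
  row2 -= 0·row1 → [0,0,2,1]
  row3 -= 1·row1 → [0,0,0,2]
  row3 -= 0·row2 → [0,0,0,2]

L=[[1,0,0,0],[-3,1,0,0],[3,0,1,0],[-3,1,0,1]] U=[[3,3,-1,-3],[0,-2,-2,1],[0,0,2,1],[0,0,0,2]]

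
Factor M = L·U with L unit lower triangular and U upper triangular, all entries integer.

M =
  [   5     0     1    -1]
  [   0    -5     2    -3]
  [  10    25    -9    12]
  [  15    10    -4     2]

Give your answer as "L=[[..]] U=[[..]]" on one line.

L=[[1,0,0,0],[0,1,0,0],[2,-5,1,0],[3,-2,3,1]] U=[[5,0,1,-1],[0,-5,2,-3],[0,0,-1,-1],[0,0,0,2]]

  row1 -= 0·row0 → [0,-5,2,-3]
  row2 -= 2·row0 → [0,25,-11,14]
  row3 -= 3·row0 → [0,10,-7,5]
  row2 -= -5·row1 → [0,0,-1,-1]
  row3 -= -2·row1 → [0,0,-3,-1]
  row3 -= 3·row2 → [0,0,0,2]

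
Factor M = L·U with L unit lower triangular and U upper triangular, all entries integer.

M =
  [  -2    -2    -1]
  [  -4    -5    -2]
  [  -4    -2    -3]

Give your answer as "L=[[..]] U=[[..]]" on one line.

L=[[1,0,0],[2,1,0],[2,-2,1]] U=[[-2,-2,-1],[0,-1,0],[0,0,-1]]

  r1 -= 2·r0 → [0,-1,0]
  r2 -= 2·r0 → [0,2,-1]
  r2 -= -2·r1 → [0,0,-1]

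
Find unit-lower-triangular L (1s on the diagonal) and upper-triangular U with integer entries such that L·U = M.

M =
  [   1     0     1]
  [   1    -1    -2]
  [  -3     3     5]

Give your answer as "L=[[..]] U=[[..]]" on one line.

  r1 -= 1·r0 → [0,-1,-3]
  r2 -= -3·r0 → [0,3,8]
  r2 -= -3·r1 → [0,0,-1]

L=[[1,0,0],[1,1,0],[-3,-3,1]] U=[[1,0,1],[0,-1,-3],[0,0,-1]]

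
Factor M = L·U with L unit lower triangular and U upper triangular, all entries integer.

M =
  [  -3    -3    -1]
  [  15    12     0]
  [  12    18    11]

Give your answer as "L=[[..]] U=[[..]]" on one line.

L=[[1,0,0],[-5,1,0],[-4,-2,1]] U=[[-3,-3,-1],[0,-3,-5],[0,0,-3]]

  R1 -= -5·R0 → [0,-3,-5]
  R2 -= -4·R0 → [0,6,7]
  R2 -= -2·R1 → [0,0,-3]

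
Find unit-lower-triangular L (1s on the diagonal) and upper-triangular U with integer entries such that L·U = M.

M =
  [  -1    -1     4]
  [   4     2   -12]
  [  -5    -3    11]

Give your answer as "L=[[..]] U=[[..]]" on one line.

  r1 -= -4·r0 → [0,-2,4]
  r2 -= 5·r0 → [0,2,-9]
  r2 -= -1·r1 → [0,0,-5]

L=[[1,0,0],[-4,1,0],[5,-1,1]] U=[[-1,-1,4],[0,-2,4],[0,0,-5]]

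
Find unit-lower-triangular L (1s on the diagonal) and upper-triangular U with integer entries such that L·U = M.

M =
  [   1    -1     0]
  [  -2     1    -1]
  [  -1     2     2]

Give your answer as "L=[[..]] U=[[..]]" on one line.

  R1 -= -2·R0 → [0,-1,-1]
  R2 -= -1·R0 → [0,1,2]
  R2 -= -1·R1 → [0,0,1]

L=[[1,0,0],[-2,1,0],[-1,-1,1]] U=[[1,-1,0],[0,-1,-1],[0,0,1]]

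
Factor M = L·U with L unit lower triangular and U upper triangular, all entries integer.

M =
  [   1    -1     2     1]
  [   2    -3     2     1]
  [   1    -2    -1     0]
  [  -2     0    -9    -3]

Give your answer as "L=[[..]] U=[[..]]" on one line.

  row1 -= 2·row0 → [0,-1,-2,-1]
  row2 -= 1·row0 → [0,-1,-3,-1]
  row3 -= -2·row0 → [0,-2,-5,-1]
  row2 -= 1·row1 → [0,0,-1,0]
  row3 -= 2·row1 → [0,0,-1,1]
  row3 -= 1·row2 → [0,0,0,1]

L=[[1,0,0,0],[2,1,0,0],[1,1,1,0],[-2,2,1,1]] U=[[1,-1,2,1],[0,-1,-2,-1],[0,0,-1,0],[0,0,0,1]]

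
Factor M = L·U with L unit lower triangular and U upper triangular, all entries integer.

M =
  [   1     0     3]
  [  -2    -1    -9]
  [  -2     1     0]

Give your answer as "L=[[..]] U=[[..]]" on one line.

  row1 -= -2·row0 → [0,-1,-3]
  row2 -= -2·row0 → [0,1,6]
  row2 -= -1·row1 → [0,0,3]

L=[[1,0,0],[-2,1,0],[-2,-1,1]] U=[[1,0,3],[0,-1,-3],[0,0,3]]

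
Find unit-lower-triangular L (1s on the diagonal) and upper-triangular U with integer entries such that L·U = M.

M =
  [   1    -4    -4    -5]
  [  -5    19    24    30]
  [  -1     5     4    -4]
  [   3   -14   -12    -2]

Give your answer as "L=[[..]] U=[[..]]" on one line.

  r1 -= -5·r0 → [0,-1,4,5]
  r2 -= -1·r0 → [0,1,0,-9]
  r3 -= 3·r0 → [0,-2,0,13]
  r2 -= -1·r1 → [0,0,4,-4]
  r3 -= 2·r1 → [0,0,-8,3]
  r3 -= -2·r2 → [0,0,0,-5]

L=[[1,0,0,0],[-5,1,0,0],[-1,-1,1,0],[3,2,-2,1]] U=[[1,-4,-4,-5],[0,-1,4,5],[0,0,4,-4],[0,0,0,-5]]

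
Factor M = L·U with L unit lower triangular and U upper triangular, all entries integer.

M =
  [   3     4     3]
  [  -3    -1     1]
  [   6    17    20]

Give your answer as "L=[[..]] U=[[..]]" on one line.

  r1 -= -1·r0 → [0,3,4]
  r2 -= 2·r0 → [0,9,14]
  r2 -= 3·r1 → [0,0,2]

L=[[1,0,0],[-1,1,0],[2,3,1]] U=[[3,4,3],[0,3,4],[0,0,2]]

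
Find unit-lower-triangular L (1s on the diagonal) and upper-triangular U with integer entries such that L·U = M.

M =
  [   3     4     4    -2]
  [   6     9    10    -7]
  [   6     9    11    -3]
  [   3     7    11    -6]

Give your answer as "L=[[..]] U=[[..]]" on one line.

  row1 -= 2·row0 → [0,1,2,-3]
  row2 -= 2·row0 → [0,1,3,1]
  row3 -= 1·row0 → [0,3,7,-4]
  row2 -= 1·row1 → [0,0,1,4]
  row3 -= 3·row1 → [0,0,1,5]
  row3 -= 1·row2 → [0,0,0,1]

L=[[1,0,0,0],[2,1,0,0],[2,1,1,0],[1,3,1,1]] U=[[3,4,4,-2],[0,1,2,-3],[0,0,1,4],[0,0,0,1]]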